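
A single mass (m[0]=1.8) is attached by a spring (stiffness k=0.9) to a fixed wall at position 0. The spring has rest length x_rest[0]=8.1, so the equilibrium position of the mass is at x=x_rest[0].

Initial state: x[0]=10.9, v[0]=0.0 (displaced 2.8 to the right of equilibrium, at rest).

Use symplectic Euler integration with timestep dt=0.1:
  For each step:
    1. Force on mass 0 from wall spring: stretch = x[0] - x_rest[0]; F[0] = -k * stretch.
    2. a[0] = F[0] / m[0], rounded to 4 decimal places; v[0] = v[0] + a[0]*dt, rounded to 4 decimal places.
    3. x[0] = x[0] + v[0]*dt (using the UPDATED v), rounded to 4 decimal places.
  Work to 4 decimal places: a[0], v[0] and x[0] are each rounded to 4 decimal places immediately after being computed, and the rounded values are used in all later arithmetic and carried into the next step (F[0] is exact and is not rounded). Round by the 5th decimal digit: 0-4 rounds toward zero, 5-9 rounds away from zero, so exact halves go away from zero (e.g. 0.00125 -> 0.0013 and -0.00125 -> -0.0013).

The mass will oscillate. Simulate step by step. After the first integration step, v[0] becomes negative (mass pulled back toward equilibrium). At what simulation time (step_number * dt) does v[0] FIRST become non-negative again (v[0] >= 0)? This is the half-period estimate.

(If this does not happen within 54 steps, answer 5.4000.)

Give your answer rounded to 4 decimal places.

Answer: 4.5000

Derivation:
Step 0: x=[10.9000] v=[0.0000]
Step 1: x=[10.8860] v=[-0.1400]
Step 2: x=[10.8581] v=[-0.2793]
Step 3: x=[10.8164] v=[-0.4172]
Step 4: x=[10.7611] v=[-0.5530]
Step 5: x=[10.6925] v=[-0.6861]
Step 6: x=[10.6109] v=[-0.8157]
Step 7: x=[10.5168] v=[-0.9413]
Step 8: x=[10.4106] v=[-1.0621]
Step 9: x=[10.2928] v=[-1.1776]
Step 10: x=[10.1641] v=[-1.2872]
Step 11: x=[10.0251] v=[-1.3904]
Step 12: x=[9.8764] v=[-1.4867]
Step 13: x=[9.7189] v=[-1.5755]
Step 14: x=[9.5533] v=[-1.6565]
Step 15: x=[9.3804] v=[-1.7292]
Step 16: x=[9.2011] v=[-1.7932]
Step 17: x=[9.0163] v=[-1.8483]
Step 18: x=[8.8269] v=[-1.8941]
Step 19: x=[8.6339] v=[-1.9305]
Step 20: x=[8.4382] v=[-1.9572]
Step 21: x=[8.2408] v=[-1.9741]
Step 22: x=[8.0427] v=[-1.9811]
Step 23: x=[7.8449] v=[-1.9782]
Step 24: x=[7.6484] v=[-1.9654]
Step 25: x=[7.4541] v=[-1.9428]
Step 26: x=[7.2631] v=[-1.9105]
Step 27: x=[7.0762] v=[-1.8687]
Step 28: x=[6.8945] v=[-1.8175]
Step 29: x=[6.7188] v=[-1.7572]
Step 30: x=[6.5500] v=[-1.6881]
Step 31: x=[6.3889] v=[-1.6106]
Step 32: x=[6.2364] v=[-1.5250]
Step 33: x=[6.0932] v=[-1.4318]
Step 34: x=[5.9601] v=[-1.3315]
Step 35: x=[5.8377] v=[-1.2245]
Step 36: x=[5.7266] v=[-1.1114]
Step 37: x=[5.6273] v=[-0.9927]
Step 38: x=[5.5404] v=[-0.8691]
Step 39: x=[5.4663] v=[-0.7411]
Step 40: x=[5.4054] v=[-0.6094]
Step 41: x=[5.3579] v=[-0.4747]
Step 42: x=[5.3241] v=[-0.3376]
Step 43: x=[5.3042] v=[-0.1988]
Step 44: x=[5.2983] v=[-0.0590]
Step 45: x=[5.3064] v=[0.0811]
First v>=0 after going negative at step 45, time=4.5000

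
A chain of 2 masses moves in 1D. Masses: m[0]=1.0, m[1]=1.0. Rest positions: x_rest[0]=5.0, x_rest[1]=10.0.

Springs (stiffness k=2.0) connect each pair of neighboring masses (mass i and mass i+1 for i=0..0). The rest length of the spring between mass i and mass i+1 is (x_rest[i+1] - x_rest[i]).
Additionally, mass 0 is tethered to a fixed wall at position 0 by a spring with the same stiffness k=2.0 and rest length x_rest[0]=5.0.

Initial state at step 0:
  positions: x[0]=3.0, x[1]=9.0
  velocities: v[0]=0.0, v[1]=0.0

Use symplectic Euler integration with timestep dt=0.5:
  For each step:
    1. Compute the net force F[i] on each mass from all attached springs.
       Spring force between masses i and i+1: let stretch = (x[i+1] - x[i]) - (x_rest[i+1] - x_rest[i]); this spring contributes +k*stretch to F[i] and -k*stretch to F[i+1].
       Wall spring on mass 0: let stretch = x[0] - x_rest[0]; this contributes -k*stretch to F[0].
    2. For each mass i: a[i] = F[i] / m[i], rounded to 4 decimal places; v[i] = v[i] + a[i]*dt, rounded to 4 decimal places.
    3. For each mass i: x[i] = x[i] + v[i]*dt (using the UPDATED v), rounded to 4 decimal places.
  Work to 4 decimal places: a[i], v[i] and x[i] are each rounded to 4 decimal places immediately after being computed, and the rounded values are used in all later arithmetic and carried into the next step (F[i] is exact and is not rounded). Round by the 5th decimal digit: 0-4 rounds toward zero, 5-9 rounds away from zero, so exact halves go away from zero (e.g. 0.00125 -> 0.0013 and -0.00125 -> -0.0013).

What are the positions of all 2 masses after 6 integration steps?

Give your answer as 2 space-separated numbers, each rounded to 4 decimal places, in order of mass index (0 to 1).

Answer: 6.0625 11.5469

Derivation:
Step 0: x=[3.0000 9.0000] v=[0.0000 0.0000]
Step 1: x=[4.5000 8.5000] v=[3.0000 -1.0000]
Step 2: x=[5.7500 8.5000] v=[2.5000 0.0000]
Step 3: x=[5.5000 9.6250] v=[-0.5000 2.2500]
Step 4: x=[4.5625 11.1875] v=[-1.8750 3.1250]
Step 5: x=[4.6563 11.9375] v=[0.1875 1.5000]
Step 6: x=[6.0625 11.5469] v=[2.8124 -0.7812]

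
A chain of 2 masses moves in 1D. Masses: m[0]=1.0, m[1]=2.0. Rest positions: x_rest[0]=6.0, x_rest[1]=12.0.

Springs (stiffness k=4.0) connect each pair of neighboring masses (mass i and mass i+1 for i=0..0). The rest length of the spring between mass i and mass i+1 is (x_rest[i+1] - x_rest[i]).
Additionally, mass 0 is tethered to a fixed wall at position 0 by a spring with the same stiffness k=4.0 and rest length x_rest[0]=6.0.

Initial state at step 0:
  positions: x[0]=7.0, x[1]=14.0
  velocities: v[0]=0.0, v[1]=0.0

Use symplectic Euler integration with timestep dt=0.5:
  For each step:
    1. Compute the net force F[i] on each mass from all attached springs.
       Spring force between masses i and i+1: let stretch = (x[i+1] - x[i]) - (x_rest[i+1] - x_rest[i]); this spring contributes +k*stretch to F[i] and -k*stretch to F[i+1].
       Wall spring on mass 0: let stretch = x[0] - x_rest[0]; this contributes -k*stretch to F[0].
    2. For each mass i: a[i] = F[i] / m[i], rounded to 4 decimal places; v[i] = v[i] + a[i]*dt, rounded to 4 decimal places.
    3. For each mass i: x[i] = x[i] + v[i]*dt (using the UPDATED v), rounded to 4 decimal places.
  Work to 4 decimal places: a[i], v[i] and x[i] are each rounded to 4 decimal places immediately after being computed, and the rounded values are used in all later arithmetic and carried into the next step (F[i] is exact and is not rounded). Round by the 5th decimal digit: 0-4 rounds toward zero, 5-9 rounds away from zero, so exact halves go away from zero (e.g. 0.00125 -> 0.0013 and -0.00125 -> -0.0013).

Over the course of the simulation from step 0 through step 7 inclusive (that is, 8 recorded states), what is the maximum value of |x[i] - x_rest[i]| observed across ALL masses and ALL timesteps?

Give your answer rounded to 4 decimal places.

Step 0: x=[7.0000 14.0000] v=[0.0000 0.0000]
Step 1: x=[7.0000 13.5000] v=[0.0000 -1.0000]
Step 2: x=[6.5000 12.7500] v=[-1.0000 -1.5000]
Step 3: x=[5.7500 11.8750] v=[-1.5000 -1.7500]
Step 4: x=[5.3750 10.9375] v=[-0.7500 -1.8750]
Step 5: x=[5.1875 10.2188] v=[-0.3750 -1.4375]
Step 6: x=[4.8438 9.9844] v=[-0.6874 -0.4688]
Step 7: x=[4.7969 10.1797] v=[-0.0938 0.3906]
Max displacement = 2.0156

Answer: 2.0156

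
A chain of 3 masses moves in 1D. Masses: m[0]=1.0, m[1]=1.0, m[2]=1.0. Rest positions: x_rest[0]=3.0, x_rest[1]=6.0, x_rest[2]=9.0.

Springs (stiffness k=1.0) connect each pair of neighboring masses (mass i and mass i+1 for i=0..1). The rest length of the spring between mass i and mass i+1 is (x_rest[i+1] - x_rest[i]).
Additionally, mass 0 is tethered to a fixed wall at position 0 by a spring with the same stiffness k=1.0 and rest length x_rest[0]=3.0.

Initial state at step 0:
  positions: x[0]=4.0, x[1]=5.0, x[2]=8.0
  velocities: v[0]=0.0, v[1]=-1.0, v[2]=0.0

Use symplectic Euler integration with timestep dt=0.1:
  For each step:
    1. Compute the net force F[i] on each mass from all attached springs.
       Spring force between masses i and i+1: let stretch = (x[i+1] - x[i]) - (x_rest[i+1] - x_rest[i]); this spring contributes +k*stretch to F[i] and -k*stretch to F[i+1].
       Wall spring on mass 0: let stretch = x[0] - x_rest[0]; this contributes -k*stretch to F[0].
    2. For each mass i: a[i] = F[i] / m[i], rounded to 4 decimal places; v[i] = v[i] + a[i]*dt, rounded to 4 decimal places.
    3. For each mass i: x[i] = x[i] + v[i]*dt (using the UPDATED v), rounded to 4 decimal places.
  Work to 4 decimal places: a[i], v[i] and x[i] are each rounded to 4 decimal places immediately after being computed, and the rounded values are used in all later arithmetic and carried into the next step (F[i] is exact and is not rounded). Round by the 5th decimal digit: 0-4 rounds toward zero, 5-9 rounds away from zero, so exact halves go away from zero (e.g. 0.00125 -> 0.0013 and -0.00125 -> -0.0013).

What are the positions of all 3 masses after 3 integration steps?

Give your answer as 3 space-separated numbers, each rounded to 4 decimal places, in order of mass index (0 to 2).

Step 0: x=[4.0000 5.0000 8.0000] v=[0.0000 -1.0000 0.0000]
Step 1: x=[3.9700 4.9200 8.0000] v=[-0.3000 -0.8000 0.0000]
Step 2: x=[3.9098 4.8613 7.9992] v=[-0.6020 -0.5870 -0.0080]
Step 3: x=[3.8200 4.8245 7.9970] v=[-0.8978 -0.3684 -0.0218]

Answer: 3.8200 4.8245 7.9970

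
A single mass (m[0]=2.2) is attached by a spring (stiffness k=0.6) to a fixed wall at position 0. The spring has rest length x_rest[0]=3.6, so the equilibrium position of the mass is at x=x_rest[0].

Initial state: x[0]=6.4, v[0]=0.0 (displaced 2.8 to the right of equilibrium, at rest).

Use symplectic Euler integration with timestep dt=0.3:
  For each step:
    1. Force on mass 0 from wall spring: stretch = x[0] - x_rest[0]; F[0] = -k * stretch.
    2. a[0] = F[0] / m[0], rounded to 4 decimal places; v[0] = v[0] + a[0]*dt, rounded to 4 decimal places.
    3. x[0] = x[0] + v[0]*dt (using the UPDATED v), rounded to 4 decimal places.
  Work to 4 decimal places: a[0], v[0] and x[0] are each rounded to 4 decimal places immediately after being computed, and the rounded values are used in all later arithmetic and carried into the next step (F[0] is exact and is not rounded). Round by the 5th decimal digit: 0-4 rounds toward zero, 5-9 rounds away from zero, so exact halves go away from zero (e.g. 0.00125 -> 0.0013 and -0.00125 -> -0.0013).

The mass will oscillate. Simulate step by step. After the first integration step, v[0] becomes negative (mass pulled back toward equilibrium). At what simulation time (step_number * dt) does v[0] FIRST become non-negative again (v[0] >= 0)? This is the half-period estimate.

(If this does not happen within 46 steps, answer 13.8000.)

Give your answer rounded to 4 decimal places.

Step 0: x=[6.4000] v=[0.0000]
Step 1: x=[6.3313] v=[-0.2291]
Step 2: x=[6.1955] v=[-0.4526]
Step 3: x=[5.9960] v=[-0.6650]
Step 4: x=[5.7377] v=[-0.8611]
Step 5: x=[5.4269] v=[-1.0360]
Step 6: x=[5.0713] v=[-1.1855]
Step 7: x=[4.6795] v=[-1.3059]
Step 8: x=[4.2612] v=[-1.3942]
Step 9: x=[3.8267] v=[-1.4483]
Step 10: x=[3.3867] v=[-1.4668]
Step 11: x=[2.9519] v=[-1.4493]
Step 12: x=[2.5330] v=[-1.3963]
Step 13: x=[2.1403] v=[-1.3090]
Step 14: x=[1.7834] v=[-1.1896]
Step 15: x=[1.4711] v=[-1.0410]
Step 16: x=[1.2111] v=[-0.8668]
Step 17: x=[1.0097] v=[-0.6714]
Step 18: x=[0.8719] v=[-0.4595]
Step 19: x=[0.8010] v=[-0.2363]
Step 20: x=[0.7988] v=[-0.0073]
Step 21: x=[0.8654] v=[0.2219]
First v>=0 after going negative at step 21, time=6.3000

Answer: 6.3000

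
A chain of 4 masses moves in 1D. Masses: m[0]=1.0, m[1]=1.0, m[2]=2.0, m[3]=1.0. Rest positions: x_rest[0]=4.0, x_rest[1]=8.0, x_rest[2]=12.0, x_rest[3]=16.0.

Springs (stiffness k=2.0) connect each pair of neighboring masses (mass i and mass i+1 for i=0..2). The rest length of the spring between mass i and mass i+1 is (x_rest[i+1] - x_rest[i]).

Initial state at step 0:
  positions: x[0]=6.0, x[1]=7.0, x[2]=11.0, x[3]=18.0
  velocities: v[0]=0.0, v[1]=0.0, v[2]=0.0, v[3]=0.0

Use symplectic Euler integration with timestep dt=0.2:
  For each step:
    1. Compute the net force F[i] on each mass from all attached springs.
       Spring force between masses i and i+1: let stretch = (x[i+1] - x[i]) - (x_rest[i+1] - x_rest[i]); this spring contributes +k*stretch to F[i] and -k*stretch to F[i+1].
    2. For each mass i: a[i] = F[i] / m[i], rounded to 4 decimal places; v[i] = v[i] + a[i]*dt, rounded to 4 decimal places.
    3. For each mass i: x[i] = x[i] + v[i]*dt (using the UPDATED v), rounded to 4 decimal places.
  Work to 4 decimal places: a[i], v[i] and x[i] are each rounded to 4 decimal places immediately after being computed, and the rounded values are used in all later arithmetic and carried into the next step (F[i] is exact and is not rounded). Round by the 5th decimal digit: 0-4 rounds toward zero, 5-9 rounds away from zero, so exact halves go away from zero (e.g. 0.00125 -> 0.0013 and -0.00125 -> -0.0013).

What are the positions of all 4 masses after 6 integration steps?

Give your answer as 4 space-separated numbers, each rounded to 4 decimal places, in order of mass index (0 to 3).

Step 0: x=[6.0000 7.0000 11.0000 18.0000] v=[0.0000 0.0000 0.0000 0.0000]
Step 1: x=[5.7600 7.2400 11.1200 17.7600] v=[-1.2000 1.2000 0.6000 -1.2000]
Step 2: x=[5.3184 7.6720 11.3504 17.3088] v=[-2.2080 2.1600 1.1520 -2.2560]
Step 3: x=[4.7451 8.2100 11.6720 16.7009] v=[-2.8666 2.6899 1.6080 -3.0394]
Step 4: x=[4.1290 8.7477 12.0563 16.0107] v=[-3.0806 2.6887 1.9214 -3.4510]
Step 5: x=[3.5624 9.1806 12.4664 15.3241] v=[-2.8331 2.1647 2.0506 -3.4328]
Step 6: x=[3.1252 9.4269 12.8594 14.7289] v=[-2.1858 1.2317 1.9650 -2.9759]

Answer: 3.1252 9.4269 12.8594 14.7289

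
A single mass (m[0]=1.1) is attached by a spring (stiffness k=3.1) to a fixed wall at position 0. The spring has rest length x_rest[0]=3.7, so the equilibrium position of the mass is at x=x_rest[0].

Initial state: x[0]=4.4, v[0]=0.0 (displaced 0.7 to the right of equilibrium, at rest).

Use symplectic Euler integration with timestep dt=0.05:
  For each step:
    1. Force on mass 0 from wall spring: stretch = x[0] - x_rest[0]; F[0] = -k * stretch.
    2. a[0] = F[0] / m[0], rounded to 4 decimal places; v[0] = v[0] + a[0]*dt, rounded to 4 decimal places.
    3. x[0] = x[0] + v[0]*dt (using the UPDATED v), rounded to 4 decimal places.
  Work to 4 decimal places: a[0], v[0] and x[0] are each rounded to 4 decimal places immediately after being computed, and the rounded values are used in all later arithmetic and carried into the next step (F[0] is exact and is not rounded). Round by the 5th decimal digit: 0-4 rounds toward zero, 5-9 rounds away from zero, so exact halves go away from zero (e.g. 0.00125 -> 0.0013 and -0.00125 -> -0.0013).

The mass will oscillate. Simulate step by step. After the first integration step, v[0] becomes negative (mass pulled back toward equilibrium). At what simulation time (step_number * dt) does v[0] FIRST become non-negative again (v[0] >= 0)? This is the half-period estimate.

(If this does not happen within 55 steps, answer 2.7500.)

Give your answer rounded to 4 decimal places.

Answer: 1.9000

Derivation:
Step 0: x=[4.4000] v=[0.0000]
Step 1: x=[4.3951] v=[-0.0986]
Step 2: x=[4.3853] v=[-0.1965]
Step 3: x=[4.3706] v=[-0.2931]
Step 4: x=[4.3512] v=[-0.3876]
Step 5: x=[4.3272] v=[-0.4794]
Step 6: x=[4.2988] v=[-0.5678]
Step 7: x=[4.2662] v=[-0.6522]
Step 8: x=[4.2296] v=[-0.7320]
Step 9: x=[4.1893] v=[-0.8066]
Step 10: x=[4.1455] v=[-0.8755]
Step 11: x=[4.0986] v=[-0.9383]
Step 12: x=[4.0489] v=[-0.9945]
Step 13: x=[3.9967] v=[-1.0437]
Step 14: x=[3.9424] v=[-1.0855]
Step 15: x=[3.8864] v=[-1.1197]
Step 16: x=[3.8291] v=[-1.1460]
Step 17: x=[3.7709] v=[-1.1642]
Step 18: x=[3.7122] v=[-1.1742]
Step 19: x=[3.6534] v=[-1.1759]
Step 20: x=[3.5949] v=[-1.1693]
Step 21: x=[3.5372] v=[-1.1545]
Step 22: x=[3.4806] v=[-1.1316]
Step 23: x=[3.4256] v=[-1.1007]
Step 24: x=[3.3725] v=[-1.0620]
Step 25: x=[3.3217] v=[-1.0159]
Step 26: x=[3.2736] v=[-0.9626]
Step 27: x=[3.2285] v=[-0.9025]
Step 28: x=[3.1867] v=[-0.8361]
Step 29: x=[3.1485] v=[-0.7638]
Step 30: x=[3.1142] v=[-0.6861]
Step 31: x=[3.0840] v=[-0.6036]
Step 32: x=[3.0582] v=[-0.5168]
Step 33: x=[3.0369] v=[-0.4264]
Step 34: x=[3.0203] v=[-0.3330]
Step 35: x=[3.0084] v=[-0.2372]
Step 36: x=[3.0014] v=[-0.1397]
Step 37: x=[2.9993] v=[-0.0413]
Step 38: x=[3.0022] v=[0.0574]
First v>=0 after going negative at step 38, time=1.9000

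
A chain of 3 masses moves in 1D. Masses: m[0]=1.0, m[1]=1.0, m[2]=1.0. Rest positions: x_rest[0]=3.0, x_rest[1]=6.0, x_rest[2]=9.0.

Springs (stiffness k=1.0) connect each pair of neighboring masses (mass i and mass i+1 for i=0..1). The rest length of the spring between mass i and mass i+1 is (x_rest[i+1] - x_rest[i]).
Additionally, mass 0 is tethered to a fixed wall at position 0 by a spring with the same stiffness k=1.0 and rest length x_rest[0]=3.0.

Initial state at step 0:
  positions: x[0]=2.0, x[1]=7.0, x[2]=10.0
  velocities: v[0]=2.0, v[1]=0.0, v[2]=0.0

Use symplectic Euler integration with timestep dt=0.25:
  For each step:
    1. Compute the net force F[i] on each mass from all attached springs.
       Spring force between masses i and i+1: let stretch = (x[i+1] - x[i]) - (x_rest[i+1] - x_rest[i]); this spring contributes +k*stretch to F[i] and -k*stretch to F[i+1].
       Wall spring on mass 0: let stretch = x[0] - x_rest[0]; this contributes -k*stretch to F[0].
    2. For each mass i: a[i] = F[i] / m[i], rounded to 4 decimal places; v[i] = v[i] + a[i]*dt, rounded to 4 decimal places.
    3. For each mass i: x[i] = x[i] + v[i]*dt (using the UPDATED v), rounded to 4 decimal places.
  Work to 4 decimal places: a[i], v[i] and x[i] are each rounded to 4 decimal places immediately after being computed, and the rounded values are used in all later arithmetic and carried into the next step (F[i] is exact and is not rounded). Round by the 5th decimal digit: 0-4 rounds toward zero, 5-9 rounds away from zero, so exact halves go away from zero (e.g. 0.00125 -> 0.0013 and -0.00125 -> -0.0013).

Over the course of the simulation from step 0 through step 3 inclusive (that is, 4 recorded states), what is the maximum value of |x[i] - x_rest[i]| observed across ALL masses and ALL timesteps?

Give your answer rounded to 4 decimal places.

Answer: 1.2342

Derivation:
Step 0: x=[2.0000 7.0000 10.0000] v=[2.0000 0.0000 0.0000]
Step 1: x=[2.6875 6.8750 10.0000] v=[2.7500 -0.5000 0.0000]
Step 2: x=[3.4688 6.6836 9.9922] v=[3.1250 -0.7656 -0.0313]
Step 3: x=[4.2342 6.4981 9.9651] v=[3.0615 -0.7422 -0.1085]
Max displacement = 1.2342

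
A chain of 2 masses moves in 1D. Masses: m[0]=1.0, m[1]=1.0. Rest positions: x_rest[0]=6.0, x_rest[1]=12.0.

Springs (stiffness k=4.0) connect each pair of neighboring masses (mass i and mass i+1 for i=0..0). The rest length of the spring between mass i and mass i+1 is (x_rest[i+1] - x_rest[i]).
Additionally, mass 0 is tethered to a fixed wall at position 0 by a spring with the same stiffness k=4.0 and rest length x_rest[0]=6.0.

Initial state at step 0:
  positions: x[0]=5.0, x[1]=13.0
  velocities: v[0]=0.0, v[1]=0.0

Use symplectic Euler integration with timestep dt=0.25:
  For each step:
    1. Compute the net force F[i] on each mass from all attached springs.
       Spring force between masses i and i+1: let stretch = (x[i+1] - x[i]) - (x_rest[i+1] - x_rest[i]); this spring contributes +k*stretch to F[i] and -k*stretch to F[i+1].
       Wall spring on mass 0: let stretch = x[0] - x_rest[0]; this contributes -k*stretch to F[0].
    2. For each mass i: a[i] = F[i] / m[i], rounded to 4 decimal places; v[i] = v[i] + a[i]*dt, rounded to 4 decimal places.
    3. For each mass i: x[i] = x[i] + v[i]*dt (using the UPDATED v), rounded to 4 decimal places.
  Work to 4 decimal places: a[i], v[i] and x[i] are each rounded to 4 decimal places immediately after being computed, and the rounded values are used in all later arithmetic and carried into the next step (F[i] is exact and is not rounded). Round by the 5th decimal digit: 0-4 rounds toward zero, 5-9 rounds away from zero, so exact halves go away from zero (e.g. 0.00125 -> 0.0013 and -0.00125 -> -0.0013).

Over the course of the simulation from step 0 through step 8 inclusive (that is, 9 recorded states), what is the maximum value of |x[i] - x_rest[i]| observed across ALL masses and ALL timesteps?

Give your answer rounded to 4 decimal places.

Answer: 1.3979

Derivation:
Step 0: x=[5.0000 13.0000] v=[0.0000 0.0000]
Step 1: x=[5.7500 12.5000] v=[3.0000 -2.0000]
Step 2: x=[6.7500 11.8125] v=[4.0000 -2.7500]
Step 3: x=[7.3281 11.3594] v=[2.3125 -1.8125]
Step 4: x=[7.0820 11.3985] v=[-0.9843 0.1562]
Step 5: x=[6.1446 11.8584] v=[-3.7498 1.8397]
Step 6: x=[5.0995 12.3899] v=[-4.1806 2.1259]
Step 7: x=[4.6021 12.5988] v=[-1.9897 0.8355]
Step 8: x=[4.9533 12.3085] v=[1.4049 -1.1612]
Max displacement = 1.3979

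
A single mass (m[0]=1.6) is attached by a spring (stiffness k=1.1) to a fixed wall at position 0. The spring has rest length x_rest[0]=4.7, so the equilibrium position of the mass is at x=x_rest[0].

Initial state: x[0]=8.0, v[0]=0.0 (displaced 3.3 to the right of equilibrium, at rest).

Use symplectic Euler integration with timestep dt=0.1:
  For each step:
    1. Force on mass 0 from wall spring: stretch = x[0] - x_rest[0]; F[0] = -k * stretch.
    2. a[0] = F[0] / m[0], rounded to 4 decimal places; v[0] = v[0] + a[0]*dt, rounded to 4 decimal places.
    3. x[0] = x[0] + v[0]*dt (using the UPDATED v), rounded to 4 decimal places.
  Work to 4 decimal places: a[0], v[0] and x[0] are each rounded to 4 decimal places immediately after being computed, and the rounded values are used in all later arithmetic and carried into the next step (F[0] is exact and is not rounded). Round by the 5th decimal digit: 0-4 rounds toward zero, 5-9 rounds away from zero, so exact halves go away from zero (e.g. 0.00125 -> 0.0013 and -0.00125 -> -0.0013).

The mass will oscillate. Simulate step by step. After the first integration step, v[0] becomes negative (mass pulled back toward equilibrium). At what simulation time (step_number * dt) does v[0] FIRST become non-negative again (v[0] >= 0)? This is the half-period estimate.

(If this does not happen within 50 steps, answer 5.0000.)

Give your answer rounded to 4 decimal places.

Answer: 3.8000

Derivation:
Step 0: x=[8.0000] v=[0.0000]
Step 1: x=[7.9773] v=[-0.2269]
Step 2: x=[7.9321] v=[-0.4522]
Step 3: x=[7.8647] v=[-0.6744]
Step 4: x=[7.7755] v=[-0.8920]
Step 5: x=[7.6652] v=[-1.1034]
Step 6: x=[7.5345] v=[-1.3073]
Step 7: x=[7.3843] v=[-1.5022]
Step 8: x=[7.2156] v=[-1.6868]
Step 9: x=[7.0296] v=[-1.8598]
Step 10: x=[6.8276] v=[-2.0200]
Step 11: x=[6.6110] v=[-2.1663]
Step 12: x=[6.3812] v=[-2.2977]
Step 13: x=[6.1399] v=[-2.4133]
Step 14: x=[5.8887] v=[-2.5123]
Step 15: x=[5.6293] v=[-2.5940]
Step 16: x=[5.3635] v=[-2.6579]
Step 17: x=[5.0932] v=[-2.7035]
Step 18: x=[4.8202] v=[-2.7305]
Step 19: x=[4.5463] v=[-2.7388]
Step 20: x=[4.2735] v=[-2.7282]
Step 21: x=[4.0036] v=[-2.6989]
Step 22: x=[3.7385] v=[-2.6510]
Step 23: x=[3.4800] v=[-2.5849]
Step 24: x=[3.2299] v=[-2.5010]
Step 25: x=[2.9899] v=[-2.3999]
Step 26: x=[2.7617] v=[-2.2823]
Step 27: x=[2.5468] v=[-2.1490]
Step 28: x=[2.3467] v=[-2.0010]
Step 29: x=[2.1628] v=[-1.8392]
Step 30: x=[1.9963] v=[-1.6648]
Step 31: x=[1.8484] v=[-1.4789]
Step 32: x=[1.7201] v=[-1.2829]
Step 33: x=[1.6123] v=[-1.0780]
Step 34: x=[1.5257] v=[-0.8657]
Step 35: x=[1.4610] v=[-0.6475]
Step 36: x=[1.4185] v=[-0.4248]
Step 37: x=[1.3986] v=[-0.1992]
Step 38: x=[1.4014] v=[0.0278]
First v>=0 after going negative at step 38, time=3.8000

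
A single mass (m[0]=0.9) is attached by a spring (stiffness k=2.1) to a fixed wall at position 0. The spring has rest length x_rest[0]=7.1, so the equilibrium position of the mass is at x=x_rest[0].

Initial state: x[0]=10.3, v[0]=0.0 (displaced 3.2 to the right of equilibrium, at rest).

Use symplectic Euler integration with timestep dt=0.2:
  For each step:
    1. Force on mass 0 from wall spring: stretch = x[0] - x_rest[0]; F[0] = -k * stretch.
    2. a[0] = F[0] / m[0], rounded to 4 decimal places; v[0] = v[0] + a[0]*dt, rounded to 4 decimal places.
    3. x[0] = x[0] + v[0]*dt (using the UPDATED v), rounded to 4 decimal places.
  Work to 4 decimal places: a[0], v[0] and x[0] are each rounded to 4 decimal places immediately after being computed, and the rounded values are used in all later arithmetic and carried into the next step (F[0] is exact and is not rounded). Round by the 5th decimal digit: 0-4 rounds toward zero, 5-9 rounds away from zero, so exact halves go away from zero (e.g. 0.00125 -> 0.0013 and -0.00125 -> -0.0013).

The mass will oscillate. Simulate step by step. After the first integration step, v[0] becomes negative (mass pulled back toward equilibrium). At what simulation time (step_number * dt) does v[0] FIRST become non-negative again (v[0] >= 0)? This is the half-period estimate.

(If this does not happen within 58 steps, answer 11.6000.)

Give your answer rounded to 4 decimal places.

Answer: 2.2000

Derivation:
Step 0: x=[10.3000] v=[0.0000]
Step 1: x=[10.0013] v=[-1.4933]
Step 2: x=[9.4319] v=[-2.8472]
Step 3: x=[8.6448] v=[-3.9354]
Step 4: x=[7.7135] v=[-4.6563]
Step 5: x=[6.7250] v=[-4.9426]
Step 6: x=[5.7715] v=[-4.7676]
Step 7: x=[4.9420] v=[-4.1476]
Step 8: x=[4.3139] v=[-3.1405]
Step 9: x=[3.9458] v=[-1.8403]
Step 10: x=[3.8721] v=[-0.3683]
Step 11: x=[4.0997] v=[1.1381]
First v>=0 after going negative at step 11, time=2.2000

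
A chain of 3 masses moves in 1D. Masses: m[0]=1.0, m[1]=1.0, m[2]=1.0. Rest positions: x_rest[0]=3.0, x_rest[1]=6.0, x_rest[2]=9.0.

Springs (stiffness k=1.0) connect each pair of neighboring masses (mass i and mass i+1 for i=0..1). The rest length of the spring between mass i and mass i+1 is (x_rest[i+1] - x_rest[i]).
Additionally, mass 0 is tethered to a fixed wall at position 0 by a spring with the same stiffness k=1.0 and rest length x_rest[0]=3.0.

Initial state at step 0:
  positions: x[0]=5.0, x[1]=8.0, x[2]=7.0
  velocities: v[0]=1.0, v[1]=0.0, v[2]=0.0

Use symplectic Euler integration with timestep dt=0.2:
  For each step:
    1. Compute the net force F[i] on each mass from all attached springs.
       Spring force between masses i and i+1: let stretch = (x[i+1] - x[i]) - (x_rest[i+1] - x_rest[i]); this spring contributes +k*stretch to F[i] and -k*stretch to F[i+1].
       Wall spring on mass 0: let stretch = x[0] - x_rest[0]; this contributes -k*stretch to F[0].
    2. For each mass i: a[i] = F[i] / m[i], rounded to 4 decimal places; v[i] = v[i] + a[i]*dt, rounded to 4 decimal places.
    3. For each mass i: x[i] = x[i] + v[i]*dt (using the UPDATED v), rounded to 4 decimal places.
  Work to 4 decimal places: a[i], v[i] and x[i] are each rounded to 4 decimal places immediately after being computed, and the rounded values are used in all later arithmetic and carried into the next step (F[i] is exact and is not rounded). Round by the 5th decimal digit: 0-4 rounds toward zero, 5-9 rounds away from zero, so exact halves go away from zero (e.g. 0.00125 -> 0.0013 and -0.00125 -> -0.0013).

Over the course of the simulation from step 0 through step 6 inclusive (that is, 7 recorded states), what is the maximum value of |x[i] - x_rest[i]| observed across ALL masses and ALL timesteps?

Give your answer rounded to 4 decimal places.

Step 0: x=[5.0000 8.0000 7.0000] v=[1.0000 0.0000 0.0000]
Step 1: x=[5.1200 7.8400 7.1600] v=[0.6000 -0.8000 0.8000]
Step 2: x=[5.1440 7.5440 7.4672] v=[0.1200 -1.4800 1.5360]
Step 3: x=[5.0582 7.1489 7.8975] v=[-0.4288 -1.9754 2.1514]
Step 4: x=[4.8537 6.7001 8.4178] v=[-1.0223 -2.2438 2.6017]
Step 5: x=[4.5289 6.2462 8.9894] v=[-1.6238 -2.2695 2.8582]
Step 6: x=[4.0917 5.8333 9.5713] v=[-2.1861 -2.0643 2.9096]
Max displacement = 2.1440

Answer: 2.1440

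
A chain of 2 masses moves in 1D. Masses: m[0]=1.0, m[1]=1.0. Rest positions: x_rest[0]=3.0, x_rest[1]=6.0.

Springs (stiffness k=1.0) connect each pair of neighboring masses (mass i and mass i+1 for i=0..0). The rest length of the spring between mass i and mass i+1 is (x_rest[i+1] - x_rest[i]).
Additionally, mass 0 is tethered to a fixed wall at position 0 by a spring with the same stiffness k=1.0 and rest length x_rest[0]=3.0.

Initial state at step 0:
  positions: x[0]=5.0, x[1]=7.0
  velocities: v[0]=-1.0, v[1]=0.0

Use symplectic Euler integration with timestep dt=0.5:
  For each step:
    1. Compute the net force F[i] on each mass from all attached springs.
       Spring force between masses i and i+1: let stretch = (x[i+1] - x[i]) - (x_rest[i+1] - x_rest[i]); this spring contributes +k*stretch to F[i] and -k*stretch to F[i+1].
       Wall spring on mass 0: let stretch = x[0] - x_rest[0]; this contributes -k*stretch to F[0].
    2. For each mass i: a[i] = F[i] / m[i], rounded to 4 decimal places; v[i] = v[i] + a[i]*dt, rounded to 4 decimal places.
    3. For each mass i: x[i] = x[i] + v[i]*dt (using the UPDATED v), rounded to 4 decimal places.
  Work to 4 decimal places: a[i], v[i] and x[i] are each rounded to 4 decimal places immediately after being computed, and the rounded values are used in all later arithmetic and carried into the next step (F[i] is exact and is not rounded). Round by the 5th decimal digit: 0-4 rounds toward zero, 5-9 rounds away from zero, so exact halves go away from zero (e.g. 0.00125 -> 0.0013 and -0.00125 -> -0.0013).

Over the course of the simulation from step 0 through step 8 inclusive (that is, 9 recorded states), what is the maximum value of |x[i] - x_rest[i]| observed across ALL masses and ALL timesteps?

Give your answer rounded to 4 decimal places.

Step 0: x=[5.0000 7.0000] v=[-1.0000 0.0000]
Step 1: x=[3.7500 7.2500] v=[-2.5000 0.5000]
Step 2: x=[2.4375 7.3750] v=[-2.6250 0.2500]
Step 3: x=[1.7500 7.0156] v=[-1.3750 -0.7188]
Step 4: x=[1.9414 6.0898] v=[0.3828 -1.8516]
Step 5: x=[2.6846 4.8769] v=[1.4863 -2.4258]
Step 6: x=[3.3047 3.8659] v=[1.2402 -2.0220]
Step 7: x=[3.2389 3.4646] v=[-0.1316 -0.8026]
Step 8: x=[2.4198 3.7569] v=[-1.6382 0.5846]
Max displacement = 2.5354

Answer: 2.5354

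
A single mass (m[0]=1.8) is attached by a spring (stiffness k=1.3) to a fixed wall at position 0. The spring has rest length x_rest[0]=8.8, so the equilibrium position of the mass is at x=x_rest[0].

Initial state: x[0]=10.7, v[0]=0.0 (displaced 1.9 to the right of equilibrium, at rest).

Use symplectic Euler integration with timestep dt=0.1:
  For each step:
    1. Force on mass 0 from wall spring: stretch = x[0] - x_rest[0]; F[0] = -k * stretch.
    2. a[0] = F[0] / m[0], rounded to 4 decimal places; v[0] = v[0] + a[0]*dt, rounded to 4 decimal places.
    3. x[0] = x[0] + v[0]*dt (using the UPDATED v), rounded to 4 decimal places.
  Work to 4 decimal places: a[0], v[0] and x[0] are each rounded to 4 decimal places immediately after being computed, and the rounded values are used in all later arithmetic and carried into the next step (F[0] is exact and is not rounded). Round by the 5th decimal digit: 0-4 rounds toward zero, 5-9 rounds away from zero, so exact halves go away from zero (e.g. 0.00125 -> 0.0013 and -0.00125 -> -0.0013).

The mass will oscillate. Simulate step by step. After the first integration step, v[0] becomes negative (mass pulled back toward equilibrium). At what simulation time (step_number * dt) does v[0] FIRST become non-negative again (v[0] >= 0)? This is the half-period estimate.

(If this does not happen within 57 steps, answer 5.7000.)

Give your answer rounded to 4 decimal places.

Answer: 3.7000

Derivation:
Step 0: x=[10.7000] v=[0.0000]
Step 1: x=[10.6863] v=[-0.1372]
Step 2: x=[10.6590] v=[-0.2734]
Step 3: x=[10.6182] v=[-0.4077]
Step 4: x=[10.5643] v=[-0.5390]
Step 5: x=[10.4977] v=[-0.6664]
Step 6: x=[10.4188] v=[-0.7890]
Step 7: x=[10.3282] v=[-0.9059]
Step 8: x=[10.2266] v=[-1.0163]
Step 9: x=[10.1147] v=[-1.1193]
Step 10: x=[9.9933] v=[-1.2143]
Step 11: x=[9.8633] v=[-1.3005]
Step 12: x=[9.7256] v=[-1.3773]
Step 13: x=[9.5812] v=[-1.4442]
Step 14: x=[9.4311] v=[-1.5006]
Step 15: x=[9.2765] v=[-1.5462]
Step 16: x=[9.1184] v=[-1.5806]
Step 17: x=[8.9580] v=[-1.6036]
Step 18: x=[8.7965] v=[-1.6150]
Step 19: x=[8.6350] v=[-1.6148]
Step 20: x=[8.4747] v=[-1.6029]
Step 21: x=[8.3168] v=[-1.5794]
Step 22: x=[8.1624] v=[-1.5445]
Step 23: x=[8.0126] v=[-1.4985]
Step 24: x=[7.8684] v=[-1.4416]
Step 25: x=[7.7310] v=[-1.3743]
Step 26: x=[7.6013] v=[-1.2971]
Step 27: x=[7.4803] v=[-1.2105]
Step 28: x=[7.3688] v=[-1.1152]
Step 29: x=[7.2676] v=[-1.0118]
Step 30: x=[7.1775] v=[-0.9011]
Step 31: x=[7.0991] v=[-0.7839]
Step 32: x=[7.0330] v=[-0.6611]
Step 33: x=[6.9797] v=[-0.5335]
Step 34: x=[6.9395] v=[-0.4020]
Step 35: x=[6.9127] v=[-0.2676]
Step 36: x=[6.8996] v=[-0.1313]
Step 37: x=[6.9002] v=[0.0060]
First v>=0 after going negative at step 37, time=3.7000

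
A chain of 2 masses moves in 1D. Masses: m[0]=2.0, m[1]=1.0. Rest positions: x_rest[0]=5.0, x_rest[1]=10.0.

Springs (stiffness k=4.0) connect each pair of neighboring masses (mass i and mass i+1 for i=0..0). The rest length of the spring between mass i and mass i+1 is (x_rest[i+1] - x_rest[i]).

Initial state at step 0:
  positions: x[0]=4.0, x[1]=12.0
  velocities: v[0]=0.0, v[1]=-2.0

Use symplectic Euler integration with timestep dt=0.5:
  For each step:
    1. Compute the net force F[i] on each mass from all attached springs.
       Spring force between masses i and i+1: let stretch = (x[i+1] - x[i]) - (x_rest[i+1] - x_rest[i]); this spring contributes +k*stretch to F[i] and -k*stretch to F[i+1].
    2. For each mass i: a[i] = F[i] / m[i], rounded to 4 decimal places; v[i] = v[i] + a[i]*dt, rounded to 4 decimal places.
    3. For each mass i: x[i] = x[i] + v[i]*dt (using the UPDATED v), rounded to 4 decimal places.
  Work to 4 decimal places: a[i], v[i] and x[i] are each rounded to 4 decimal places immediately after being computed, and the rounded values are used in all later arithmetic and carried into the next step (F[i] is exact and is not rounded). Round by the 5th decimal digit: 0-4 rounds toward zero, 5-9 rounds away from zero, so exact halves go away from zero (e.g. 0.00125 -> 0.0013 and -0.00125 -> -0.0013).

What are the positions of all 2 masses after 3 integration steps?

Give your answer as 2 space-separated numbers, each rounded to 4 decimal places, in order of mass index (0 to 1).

Step 0: x=[4.0000 12.0000] v=[0.0000 -2.0000]
Step 1: x=[5.5000 8.0000] v=[3.0000 -8.0000]
Step 2: x=[5.7500 6.5000] v=[0.5000 -3.0000]
Step 3: x=[3.8750 9.2500] v=[-3.7500 5.5000]

Answer: 3.8750 9.2500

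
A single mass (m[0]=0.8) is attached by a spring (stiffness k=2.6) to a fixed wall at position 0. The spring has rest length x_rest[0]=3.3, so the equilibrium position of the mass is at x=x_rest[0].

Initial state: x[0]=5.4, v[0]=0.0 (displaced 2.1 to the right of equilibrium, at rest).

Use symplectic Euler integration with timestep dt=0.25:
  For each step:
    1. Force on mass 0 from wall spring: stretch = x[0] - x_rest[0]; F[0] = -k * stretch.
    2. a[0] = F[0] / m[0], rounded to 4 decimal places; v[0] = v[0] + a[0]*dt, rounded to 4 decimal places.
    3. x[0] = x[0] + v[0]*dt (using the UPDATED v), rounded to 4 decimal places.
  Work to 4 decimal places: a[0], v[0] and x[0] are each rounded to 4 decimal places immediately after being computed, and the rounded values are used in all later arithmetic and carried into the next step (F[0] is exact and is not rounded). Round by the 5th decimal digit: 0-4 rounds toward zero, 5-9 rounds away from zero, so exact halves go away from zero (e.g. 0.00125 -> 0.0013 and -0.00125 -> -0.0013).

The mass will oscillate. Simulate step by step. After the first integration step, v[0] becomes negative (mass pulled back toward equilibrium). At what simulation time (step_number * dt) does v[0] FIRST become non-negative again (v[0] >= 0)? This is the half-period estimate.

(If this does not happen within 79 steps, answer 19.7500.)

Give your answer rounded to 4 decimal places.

Step 0: x=[5.4000] v=[0.0000]
Step 1: x=[4.9734] v=[-1.7063]
Step 2: x=[4.2069] v=[-3.0660]
Step 3: x=[3.2562] v=[-3.8029]
Step 4: x=[2.3144] v=[-3.7673]
Step 5: x=[1.5728] v=[-2.9665]
Step 6: x=[1.1820] v=[-1.5632]
Step 7: x=[1.2214] v=[0.1577]
First v>=0 after going negative at step 7, time=1.7500

Answer: 1.7500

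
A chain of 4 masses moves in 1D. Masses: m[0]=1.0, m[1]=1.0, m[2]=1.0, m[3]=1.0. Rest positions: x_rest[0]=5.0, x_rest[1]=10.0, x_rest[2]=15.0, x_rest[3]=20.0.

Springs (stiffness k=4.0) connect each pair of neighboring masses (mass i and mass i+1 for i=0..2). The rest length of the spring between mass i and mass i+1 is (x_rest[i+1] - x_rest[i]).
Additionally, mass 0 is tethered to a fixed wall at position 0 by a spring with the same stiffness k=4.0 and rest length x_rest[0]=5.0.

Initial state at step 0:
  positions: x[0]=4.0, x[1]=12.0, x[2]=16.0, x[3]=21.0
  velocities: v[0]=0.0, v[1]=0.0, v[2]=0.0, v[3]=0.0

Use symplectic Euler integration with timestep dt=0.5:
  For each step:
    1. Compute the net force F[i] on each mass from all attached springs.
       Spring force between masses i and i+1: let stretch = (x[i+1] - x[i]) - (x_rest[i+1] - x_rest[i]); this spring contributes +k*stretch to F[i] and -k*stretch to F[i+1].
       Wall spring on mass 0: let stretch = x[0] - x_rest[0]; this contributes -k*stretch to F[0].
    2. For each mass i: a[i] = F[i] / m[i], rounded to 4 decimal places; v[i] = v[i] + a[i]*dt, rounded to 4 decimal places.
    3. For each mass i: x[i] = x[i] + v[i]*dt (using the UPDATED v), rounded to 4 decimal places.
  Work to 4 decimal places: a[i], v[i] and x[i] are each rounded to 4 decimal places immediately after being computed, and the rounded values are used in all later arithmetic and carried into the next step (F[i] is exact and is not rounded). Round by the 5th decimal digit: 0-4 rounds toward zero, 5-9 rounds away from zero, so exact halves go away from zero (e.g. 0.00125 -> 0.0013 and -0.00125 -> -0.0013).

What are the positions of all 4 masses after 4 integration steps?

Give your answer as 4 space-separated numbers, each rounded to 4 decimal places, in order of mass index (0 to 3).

Step 0: x=[4.0000 12.0000 16.0000 21.0000] v=[0.0000 0.0000 0.0000 0.0000]
Step 1: x=[8.0000 8.0000 17.0000 21.0000] v=[8.0000 -8.0000 2.0000 0.0000]
Step 2: x=[4.0000 13.0000 13.0000 22.0000] v=[-8.0000 10.0000 -8.0000 2.0000]
Step 3: x=[5.0000 9.0000 18.0000 19.0000] v=[2.0000 -8.0000 10.0000 -6.0000]
Step 4: x=[5.0000 10.0000 15.0000 20.0000] v=[0.0000 2.0000 -6.0000 2.0000]

Answer: 5.0000 10.0000 15.0000 20.0000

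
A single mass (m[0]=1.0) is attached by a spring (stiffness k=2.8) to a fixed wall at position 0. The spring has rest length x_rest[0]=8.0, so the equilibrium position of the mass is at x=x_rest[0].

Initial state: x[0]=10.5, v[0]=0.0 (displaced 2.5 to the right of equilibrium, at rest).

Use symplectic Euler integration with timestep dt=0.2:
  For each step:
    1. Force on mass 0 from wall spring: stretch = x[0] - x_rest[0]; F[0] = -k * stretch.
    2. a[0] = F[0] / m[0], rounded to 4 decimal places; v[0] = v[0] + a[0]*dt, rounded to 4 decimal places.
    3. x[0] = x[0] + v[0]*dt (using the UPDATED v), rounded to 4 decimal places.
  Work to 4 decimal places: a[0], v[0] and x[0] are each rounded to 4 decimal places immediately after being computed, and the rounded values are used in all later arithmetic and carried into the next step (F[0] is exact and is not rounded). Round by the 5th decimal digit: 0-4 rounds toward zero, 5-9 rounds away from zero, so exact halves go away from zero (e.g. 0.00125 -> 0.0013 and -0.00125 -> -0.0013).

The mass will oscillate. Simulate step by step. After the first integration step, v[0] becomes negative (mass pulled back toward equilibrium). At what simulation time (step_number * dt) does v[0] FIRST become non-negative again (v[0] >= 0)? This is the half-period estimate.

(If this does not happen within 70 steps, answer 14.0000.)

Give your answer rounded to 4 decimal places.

Step 0: x=[10.5000] v=[0.0000]
Step 1: x=[10.2200] v=[-1.4000]
Step 2: x=[9.6914] v=[-2.6432]
Step 3: x=[8.9733] v=[-3.5904]
Step 4: x=[8.1462] v=[-4.1354]
Step 5: x=[7.3027] v=[-4.2173]
Step 6: x=[6.5373] v=[-3.8268]
Step 7: x=[5.9358] v=[-3.0077]
Step 8: x=[5.5655] v=[-1.8517]
Step 9: x=[5.4678] v=[-0.4884]
Step 10: x=[5.6537] v=[0.9296]
First v>=0 after going negative at step 10, time=2.0000

Answer: 2.0000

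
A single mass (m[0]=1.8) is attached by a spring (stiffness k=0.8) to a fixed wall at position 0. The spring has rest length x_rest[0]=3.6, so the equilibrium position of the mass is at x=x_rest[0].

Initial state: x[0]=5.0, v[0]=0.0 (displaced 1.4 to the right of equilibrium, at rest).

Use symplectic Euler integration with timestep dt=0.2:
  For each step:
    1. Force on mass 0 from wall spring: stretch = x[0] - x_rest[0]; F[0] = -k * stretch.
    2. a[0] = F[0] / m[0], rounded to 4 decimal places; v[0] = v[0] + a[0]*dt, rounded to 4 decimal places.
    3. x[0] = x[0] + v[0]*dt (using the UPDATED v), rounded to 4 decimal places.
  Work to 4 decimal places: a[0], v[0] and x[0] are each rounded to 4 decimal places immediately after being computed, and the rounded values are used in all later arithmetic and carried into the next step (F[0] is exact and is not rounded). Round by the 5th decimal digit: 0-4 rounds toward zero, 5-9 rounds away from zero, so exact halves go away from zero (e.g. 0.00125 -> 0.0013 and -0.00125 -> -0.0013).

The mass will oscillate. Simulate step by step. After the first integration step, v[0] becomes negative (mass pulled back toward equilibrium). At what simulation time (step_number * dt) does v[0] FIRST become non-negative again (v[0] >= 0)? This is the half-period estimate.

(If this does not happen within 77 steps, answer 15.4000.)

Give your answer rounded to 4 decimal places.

Answer: 4.8000

Derivation:
Step 0: x=[5.0000] v=[0.0000]
Step 1: x=[4.9751] v=[-0.1244]
Step 2: x=[4.9258] v=[-0.2466]
Step 3: x=[4.8529] v=[-0.3644]
Step 4: x=[4.7577] v=[-0.4758]
Step 5: x=[4.6420] v=[-0.5787]
Step 6: x=[4.5077] v=[-0.6713]
Step 7: x=[4.3573] v=[-0.7520]
Step 8: x=[4.1934] v=[-0.8193]
Step 9: x=[4.0190] v=[-0.8720]
Step 10: x=[3.8372] v=[-0.9092]
Step 11: x=[3.6511] v=[-0.9303]
Step 12: x=[3.4641] v=[-0.9348]
Step 13: x=[3.2796] v=[-0.9227]
Step 14: x=[3.1008] v=[-0.8942]
Step 15: x=[2.9308] v=[-0.8498]
Step 16: x=[2.7727] v=[-0.7903]
Step 17: x=[2.6293] v=[-0.7168]
Step 18: x=[2.5032] v=[-0.6305]
Step 19: x=[2.3966] v=[-0.5330]
Step 20: x=[2.3114] v=[-0.4260]
Step 21: x=[2.2491] v=[-0.3115]
Step 22: x=[2.2108] v=[-0.1914]
Step 23: x=[2.1972] v=[-0.0679]
Step 24: x=[2.2086] v=[0.0568]
First v>=0 after going negative at step 24, time=4.8000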